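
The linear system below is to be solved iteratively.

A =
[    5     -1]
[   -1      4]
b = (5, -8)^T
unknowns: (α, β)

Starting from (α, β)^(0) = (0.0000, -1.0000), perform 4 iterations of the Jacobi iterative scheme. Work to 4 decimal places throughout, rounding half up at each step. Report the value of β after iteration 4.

-1.8400

Iteration 1:
  α = (5 - (-1)·-1.0000) / (5) = 0.8000
  β = (-8 - (-1)·0.0000) / (4) = -2.0000
Iteration 2:
  α = (5 - (-1)·-2.0000) / (5) = 0.6000
  β = (-8 - (-1)·0.8000) / (4) = -1.8000
Iteration 3:
  α = (5 - (-1)·-1.8000) / (5) = 0.6400
  β = (-8 - (-1)·0.6000) / (4) = -1.8500
Iteration 4:
  α = (5 - (-1)·-1.8500) / (5) = 0.6300
  β = (-8 - (-1)·0.6400) / (4) = -1.8400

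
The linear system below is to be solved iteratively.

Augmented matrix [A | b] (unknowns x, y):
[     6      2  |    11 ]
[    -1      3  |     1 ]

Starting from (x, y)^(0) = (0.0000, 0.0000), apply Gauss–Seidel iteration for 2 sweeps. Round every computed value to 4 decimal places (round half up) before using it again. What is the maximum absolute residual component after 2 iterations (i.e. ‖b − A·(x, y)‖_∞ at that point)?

Iteration 1:
  x = (11 - (2)·0.0000) / (6) = 1.8333
  y = (1 - (-1)·1.8333) / (3) = 0.9444
Iteration 2:
  x = (11 - (2)·0.9444) / (6) = 1.5185
  y = (1 - (-1)·1.5185) / (3) = 0.8395
Residual b − A·x = (0.2100, 0.0000); ∞-norm = 0.2100

0.2100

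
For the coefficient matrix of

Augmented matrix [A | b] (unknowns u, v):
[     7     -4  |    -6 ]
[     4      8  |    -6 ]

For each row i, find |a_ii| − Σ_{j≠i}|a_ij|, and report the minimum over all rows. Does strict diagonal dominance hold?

row 1: |7| − (4) = 3
row 2: |8| − (4) = 4
minimum over rows = 3 → strictly diagonally dominant (convergence guaranteed)

3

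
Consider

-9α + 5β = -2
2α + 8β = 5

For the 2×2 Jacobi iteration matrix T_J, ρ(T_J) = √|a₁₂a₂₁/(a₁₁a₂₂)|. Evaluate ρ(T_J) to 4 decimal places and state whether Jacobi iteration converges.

0.3727

a₁₂a₂₁/(a₁₁a₂₂) = (5)·(2) / ((-9)·(8)) = -0.138889
ρ = √|-0.138889| = √0.138889 = 0.3727
ρ < 1, so Jacobi converges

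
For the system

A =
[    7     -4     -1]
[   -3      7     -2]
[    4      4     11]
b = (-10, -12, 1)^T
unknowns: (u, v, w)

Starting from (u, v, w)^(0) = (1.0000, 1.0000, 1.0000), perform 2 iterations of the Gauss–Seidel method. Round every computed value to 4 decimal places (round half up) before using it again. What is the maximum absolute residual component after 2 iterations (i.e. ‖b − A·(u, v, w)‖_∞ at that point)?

1.8895

Iteration 1:
  u = (-10 - (-4)·1.0000 - (-1)·1.0000) / (7) = -0.7143
  v = (-12 - (-3)·-0.7143 - (-2)·1.0000) / (7) = -1.7347
  w = (1 - (4)·-0.7143 - (4)·-1.7347) / (11) = 0.9815
Iteration 2:
  u = (-10 - (-4)·-1.7347 - (-1)·0.9815) / (7) = -2.2796
  v = (-12 - (-3)·-2.2796 - (-2)·0.9815) / (7) = -2.4108
  w = (1 - (4)·-2.2796 - (4)·-2.4108) / (11) = 1.7965
Residual b − A·x = (-1.8895, 1.6298, 0.0001); ∞-norm = 1.8895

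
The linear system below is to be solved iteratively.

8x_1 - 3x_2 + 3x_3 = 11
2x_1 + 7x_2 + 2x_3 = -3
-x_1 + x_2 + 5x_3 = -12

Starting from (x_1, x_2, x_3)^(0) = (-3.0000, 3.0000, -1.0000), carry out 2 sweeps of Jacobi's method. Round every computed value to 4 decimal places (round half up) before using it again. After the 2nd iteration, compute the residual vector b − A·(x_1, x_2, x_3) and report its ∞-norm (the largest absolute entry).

Iteration 1:
  x_1 = (11 - (-3)·3.0000 - (3)·-1.0000) / (8) = 2.8750
  x_2 = (-3 - (2)·-3.0000 - (2)·-1.0000) / (7) = 0.7143
  x_3 = (-12 - (-1)·-3.0000 - (1)·3.0000) / (5) = -3.6000
Iteration 2:
  x_1 = (11 - (-3)·0.7143 - (3)·-3.6000) / (8) = 2.9929
  x_2 = (-3 - (2)·2.8750 - (2)·-3.6000) / (7) = -0.2214
  x_3 = (-12 - (-1)·2.8750 - (1)·0.7143) / (5) = -1.9679
Residual b − A·x = (-7.7037, -3.5002, 1.0538); ∞-norm = 7.7037

7.7037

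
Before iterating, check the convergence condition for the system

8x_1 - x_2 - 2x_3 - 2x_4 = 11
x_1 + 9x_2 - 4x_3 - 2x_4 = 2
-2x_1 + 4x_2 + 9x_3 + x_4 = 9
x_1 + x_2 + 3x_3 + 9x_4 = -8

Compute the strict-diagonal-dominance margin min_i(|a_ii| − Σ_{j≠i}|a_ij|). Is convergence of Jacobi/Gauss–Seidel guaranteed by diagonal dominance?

2

row 1: |8| − (1+2+2) = 3
row 2: |9| − (1+4+2) = 2
row 3: |9| − (2+4+1) = 2
row 4: |9| − (1+1+3) = 4
minimum over rows = 2 → strictly diagonally dominant (convergence guaranteed)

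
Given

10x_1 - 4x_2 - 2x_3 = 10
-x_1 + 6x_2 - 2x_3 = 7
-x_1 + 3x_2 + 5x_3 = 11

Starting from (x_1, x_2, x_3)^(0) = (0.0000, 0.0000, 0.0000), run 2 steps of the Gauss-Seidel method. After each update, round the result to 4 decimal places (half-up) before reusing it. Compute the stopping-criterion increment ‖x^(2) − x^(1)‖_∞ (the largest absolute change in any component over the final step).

0.8533

Iteration 1:
  x_1 = (10 - (-4)·0.0000 - (-2)·0.0000) / (10) = 1.0000
  x_2 = (7 - (-1)·1.0000 - (-2)·0.0000) / (6) = 1.3333
  x_3 = (11 - (-1)·1.0000 - (3)·1.3333) / (5) = 1.6000
Iteration 2:
  x_1 = (10 - (-4)·1.3333 - (-2)·1.6000) / (10) = 1.8533
  x_2 = (7 - (-1)·1.8533 - (-2)·1.6000) / (6) = 2.0089
  x_3 = (11 - (-1)·1.8533 - (3)·2.0089) / (5) = 1.3653
Change: (0.8533, 0.6756, -0.2347) → max |·| = 0.8533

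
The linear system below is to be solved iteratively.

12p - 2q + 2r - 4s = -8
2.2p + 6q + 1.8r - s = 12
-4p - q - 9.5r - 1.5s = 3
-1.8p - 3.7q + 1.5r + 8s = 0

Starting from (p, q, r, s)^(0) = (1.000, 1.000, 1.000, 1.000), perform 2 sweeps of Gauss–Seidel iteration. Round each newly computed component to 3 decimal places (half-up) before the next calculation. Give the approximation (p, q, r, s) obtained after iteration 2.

Iteration 1:
  p = (-8 - (-2)·1.000 - (2)·1.000 - (-4)·1.000) / (12) = -0.333
  q = (12 - (2.2)·-0.333 - (1.8)·1.000 - (-1)·1.000) / (6) = 1.989
  r = (3 - (-4)·-0.333 - (-1)·1.989 - (-1.5)·1.000) / (-9.5) = -0.543
  s = (0 - (-1.8)·-0.333 - (-3.7)·1.989 - (1.5)·-0.543) / (8) = 0.947
Iteration 2:
  p = (-8 - (-2)·1.989 - (2)·-0.543 - (-4)·0.947) / (12) = 0.071
  q = (12 - (2.2)·0.071 - (1.8)·-0.543 - (-1)·0.947) / (6) = 2.295
  r = (3 - (-4)·0.071 - (-1)·2.295 - (-1.5)·0.947) / (-9.5) = -0.737
  s = (0 - (-1.8)·0.071 - (-3.7)·2.295 - (1.5)·-0.737) / (8) = 1.216

(0.071, 2.295, -0.737, 1.216)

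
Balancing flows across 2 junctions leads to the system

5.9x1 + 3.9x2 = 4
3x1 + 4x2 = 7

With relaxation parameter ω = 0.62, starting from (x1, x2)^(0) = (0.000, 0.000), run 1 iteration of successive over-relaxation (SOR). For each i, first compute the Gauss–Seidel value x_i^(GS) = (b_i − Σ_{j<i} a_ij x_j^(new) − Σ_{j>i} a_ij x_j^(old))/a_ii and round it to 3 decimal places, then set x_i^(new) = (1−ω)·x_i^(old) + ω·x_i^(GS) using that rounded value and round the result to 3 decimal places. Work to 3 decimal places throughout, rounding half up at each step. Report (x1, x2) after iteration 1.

(0.420, 0.890)

Iteration 1:
  x1: GS value = (4 - (3.9)·0.000) / (5.9) = 0.678;  x1 ← (1−ω)·0.000 + ω·0.678 = 0.420
  x2: GS value = (7 - (3)·0.420) / (4) = 1.435;  x2 ← (1−ω)·0.000 + ω·1.435 = 0.890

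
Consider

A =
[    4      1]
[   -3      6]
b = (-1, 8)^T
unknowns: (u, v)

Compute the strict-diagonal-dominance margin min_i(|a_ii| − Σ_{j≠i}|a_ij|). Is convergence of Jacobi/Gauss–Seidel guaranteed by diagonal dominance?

row 1: |4| − (1) = 3
row 2: |6| − (3) = 3
minimum over rows = 3 → strictly diagonally dominant (convergence guaranteed)

3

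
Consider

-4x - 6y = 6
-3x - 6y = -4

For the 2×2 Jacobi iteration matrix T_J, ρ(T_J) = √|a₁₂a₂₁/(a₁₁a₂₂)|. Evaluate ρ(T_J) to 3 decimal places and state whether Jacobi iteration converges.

a₁₂a₂₁/(a₁₁a₂₂) = (-6)·(-3) / ((-4)·(-6)) = 0.750000
ρ = √|0.750000| = √0.750000 = 0.866
ρ < 1, so Jacobi converges

0.866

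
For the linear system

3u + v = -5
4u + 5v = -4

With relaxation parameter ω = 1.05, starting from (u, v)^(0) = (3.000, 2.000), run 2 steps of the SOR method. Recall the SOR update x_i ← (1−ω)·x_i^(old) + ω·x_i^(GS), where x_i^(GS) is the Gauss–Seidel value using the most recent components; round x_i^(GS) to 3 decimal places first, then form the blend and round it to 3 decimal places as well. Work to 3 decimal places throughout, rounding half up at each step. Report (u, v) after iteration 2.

(-2.055, 0.824)

Iteration 1:
  u: GS value = (-5 - (1)·2.000) / (3) = -2.333;  u ← (1−ω)·3.000 + ω·-2.333 = -2.600
  v: GS value = (-4 - (4)·-2.600) / (5) = 1.280;  v ← (1−ω)·2.000 + ω·1.280 = 1.244
Iteration 2:
  u: GS value = (-5 - (1)·1.244) / (3) = -2.081;  u ← (1−ω)·-2.600 + ω·-2.081 = -2.055
  v: GS value = (-4 - (4)·-2.055) / (5) = 0.844;  v ← (1−ω)·1.244 + ω·0.844 = 0.824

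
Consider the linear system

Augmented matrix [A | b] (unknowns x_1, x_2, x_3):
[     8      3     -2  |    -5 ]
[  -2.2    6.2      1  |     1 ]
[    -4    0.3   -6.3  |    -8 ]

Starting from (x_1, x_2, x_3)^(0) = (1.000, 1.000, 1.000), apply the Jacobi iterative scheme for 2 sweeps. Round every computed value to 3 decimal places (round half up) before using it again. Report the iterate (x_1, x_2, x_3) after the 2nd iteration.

Iteration 1:
  x_1 = (-5 - (3)·1.000 - (-2)·1.000) / (8) = -0.750
  x_2 = (1 - (-2.2)·1.000 - (1)·1.000) / (6.2) = 0.355
  x_3 = (-8 - (-4)·1.000 - (0.3)·1.000) / (-6.3) = 0.683
Iteration 2:
  x_1 = (-5 - (3)·0.355 - (-2)·0.683) / (8) = -0.587
  x_2 = (1 - (-2.2)·-0.750 - (1)·0.683) / (6.2) = -0.215
  x_3 = (-8 - (-4)·-0.750 - (0.3)·0.355) / (-6.3) = 1.763

(-0.587, -0.215, 1.763)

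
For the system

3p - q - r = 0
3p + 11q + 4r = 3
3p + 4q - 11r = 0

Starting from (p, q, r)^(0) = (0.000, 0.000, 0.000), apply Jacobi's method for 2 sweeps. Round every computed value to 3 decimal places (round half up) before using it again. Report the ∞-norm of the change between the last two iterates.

0.099

Iteration 1:
  p = (0 - (-1)·0.000 - (-1)·0.000) / (3) = 0.000
  q = (3 - (3)·0.000 - (4)·0.000) / (11) = 0.273
  r = (0 - (3)·0.000 - (4)·0.000) / (-11) = 0.000
Iteration 2:
  p = (0 - (-1)·0.273 - (-1)·0.000) / (3) = 0.091
  q = (3 - (3)·0.000 - (4)·0.000) / (11) = 0.273
  r = (0 - (3)·0.000 - (4)·0.273) / (-11) = 0.099
Change: (0.091, 0.000, 0.099) → max |·| = 0.099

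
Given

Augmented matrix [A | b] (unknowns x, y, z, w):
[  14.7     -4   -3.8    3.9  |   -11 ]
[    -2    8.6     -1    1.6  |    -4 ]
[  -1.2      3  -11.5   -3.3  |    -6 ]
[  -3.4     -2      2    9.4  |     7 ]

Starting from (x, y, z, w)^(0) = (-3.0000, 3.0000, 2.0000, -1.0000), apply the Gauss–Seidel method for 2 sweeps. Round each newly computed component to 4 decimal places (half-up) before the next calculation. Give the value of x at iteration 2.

Iteration 1:
  x = (-11 - (-4)·3.0000 - (-3.8)·2.0000 - (3.9)·-1.0000) / (14.7) = 0.8503
  y = (-4 - (-2)·0.8503 - (-1)·2.0000 - (1.6)·-1.0000) / (8.6) = 0.1512
  z = (-6 - (-1.2)·0.8503 - (3)·0.1512 - (-3.3)·-1.0000) / (-11.5) = 0.7594
  w = (7 - (-3.4)·0.8503 - (-2)·0.1512 - (2)·0.7594) / (9.4) = 0.9228
Iteration 2:
  x = (-11 - (-4)·0.1512 - (-3.8)·0.7594 - (3.9)·0.9228) / (14.7) = -0.7557
  y = (-4 - (-2)·-0.7557 - (-1)·0.7594 - (1.6)·0.9228) / (8.6) = -0.7242
  z = (-6 - (-1.2)·-0.7557 - (3)·-0.7242 - (-3.3)·0.9228) / (-11.5) = 0.1469
  w = (7 - (-3.4)·-0.7557 - (-2)·-0.7242 - (2)·0.1469) / (9.4) = 0.2860

-0.7557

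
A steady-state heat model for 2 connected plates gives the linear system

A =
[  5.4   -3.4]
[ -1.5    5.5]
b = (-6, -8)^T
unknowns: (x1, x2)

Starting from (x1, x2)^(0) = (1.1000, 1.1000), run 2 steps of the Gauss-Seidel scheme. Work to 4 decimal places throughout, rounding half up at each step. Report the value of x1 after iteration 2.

-2.0988

Iteration 1:
  x1 = (-6 - (-3.4)·1.1000) / (5.4) = -0.4185
  x2 = (-8 - (-1.5)·-0.4185) / (5.5) = -1.5687
Iteration 2:
  x1 = (-6 - (-3.4)·-1.5687) / (5.4) = -2.0988
  x2 = (-8 - (-1.5)·-2.0988) / (5.5) = -2.0269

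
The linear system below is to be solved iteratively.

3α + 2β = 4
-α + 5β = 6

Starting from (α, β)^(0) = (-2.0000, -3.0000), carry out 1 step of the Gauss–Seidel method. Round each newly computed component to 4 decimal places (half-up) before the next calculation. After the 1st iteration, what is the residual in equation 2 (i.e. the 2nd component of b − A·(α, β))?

Iteration 1:
  α = (4 - (2)·-3.0000) / (3) = 3.3333
  β = (6 - (-1)·3.3333) / (5) = 1.8667
Residual b − A·x = (-9.7333, -0.0002)

-0.0002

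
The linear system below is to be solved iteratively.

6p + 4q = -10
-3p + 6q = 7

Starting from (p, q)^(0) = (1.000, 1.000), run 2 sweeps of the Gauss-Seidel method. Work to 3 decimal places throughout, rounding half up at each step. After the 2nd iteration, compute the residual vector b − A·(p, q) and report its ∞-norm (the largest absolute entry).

Iteration 1:
  p = (-10 - (4)·1.000) / (6) = -2.333
  q = (7 - (-3)·-2.333) / (6) = 0.000
Iteration 2:
  p = (-10 - (4)·0.000) / (6) = -1.667
  q = (7 - (-3)·-1.667) / (6) = 0.333
Residual b − A·x = (-1.330, 0.001); ∞-norm = 1.330

1.330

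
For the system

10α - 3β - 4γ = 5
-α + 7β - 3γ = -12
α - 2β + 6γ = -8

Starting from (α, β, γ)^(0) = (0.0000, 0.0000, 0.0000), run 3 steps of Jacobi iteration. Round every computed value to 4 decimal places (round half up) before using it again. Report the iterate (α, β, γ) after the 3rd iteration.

(-0.9595, -2.6446, -1.9802)

Iteration 1:
  α = (5 - (-3)·0.0000 - (-4)·0.0000) / (10) = 0.5000
  β = (-12 - (-1)·0.0000 - (-3)·0.0000) / (7) = -1.7143
  γ = (-8 - (1)·0.0000 - (-2)·0.0000) / (6) = -1.3333
Iteration 2:
  α = (5 - (-3)·-1.7143 - (-4)·-1.3333) / (10) = -0.5476
  β = (-12 - (-1)·0.5000 - (-3)·-1.3333) / (7) = -2.2143
  γ = (-8 - (1)·0.5000 - (-2)·-1.7143) / (6) = -1.9881
Iteration 3:
  α = (5 - (-3)·-2.2143 - (-4)·-1.9881) / (10) = -0.9595
  β = (-12 - (-1)·-0.5476 - (-3)·-1.9881) / (7) = -2.6446
  γ = (-8 - (1)·-0.5476 - (-2)·-2.2143) / (6) = -1.9802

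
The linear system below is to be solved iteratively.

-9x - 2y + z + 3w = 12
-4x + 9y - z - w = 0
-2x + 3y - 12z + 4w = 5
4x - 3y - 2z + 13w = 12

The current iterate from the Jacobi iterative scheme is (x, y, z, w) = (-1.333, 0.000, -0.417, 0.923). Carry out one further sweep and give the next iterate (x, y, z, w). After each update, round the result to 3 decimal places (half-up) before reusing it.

(-1.072, -0.536, 0.113, 1.269)

One sweep:
  x = (12 - (-2)·0.000 - (1)·-0.417 - (3)·0.923) / (-9) = -1.072
  y = (0 - (-4)·-1.333 - (-1)·-0.417 - (-1)·0.923) / (9) = -0.536
  z = (5 - (-2)·-1.333 - (3)·0.000 - (4)·0.923) / (-12) = 0.113
  w = (12 - (4)·-1.333 - (-3)·0.000 - (-2)·-0.417) / (13) = 1.269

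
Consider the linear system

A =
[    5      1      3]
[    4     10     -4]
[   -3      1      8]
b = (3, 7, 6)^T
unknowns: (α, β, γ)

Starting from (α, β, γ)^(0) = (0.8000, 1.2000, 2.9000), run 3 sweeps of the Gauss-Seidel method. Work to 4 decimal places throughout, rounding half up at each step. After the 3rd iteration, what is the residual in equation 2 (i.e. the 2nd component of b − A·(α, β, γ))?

Iteration 1:
  α = (3 - (1)·1.2000 - (3)·2.9000) / (5) = -1.3800
  β = (7 - (4)·-1.3800 - (-4)·2.9000) / (10) = 2.4120
  γ = (6 - (-3)·-1.3800 - (1)·2.4120) / (8) = -0.0690
Iteration 2:
  α = (3 - (1)·2.4120 - (3)·-0.0690) / (5) = 0.1590
  β = (7 - (4)·0.1590 - (-4)·-0.0690) / (10) = 0.6088
  γ = (6 - (-3)·0.1590 - (1)·0.6088) / (8) = 0.7335
Iteration 3:
  α = (3 - (1)·0.6088 - (3)·0.7335) / (5) = 0.0381
  β = (7 - (4)·0.0381 - (-4)·0.7335) / (10) = 0.9782
  γ = (6 - (-3)·0.0381 - (1)·0.9782) / (8) = 0.6420
Residual b − A·x = (-0.0947, -0.3664, 0.0001)

-0.3664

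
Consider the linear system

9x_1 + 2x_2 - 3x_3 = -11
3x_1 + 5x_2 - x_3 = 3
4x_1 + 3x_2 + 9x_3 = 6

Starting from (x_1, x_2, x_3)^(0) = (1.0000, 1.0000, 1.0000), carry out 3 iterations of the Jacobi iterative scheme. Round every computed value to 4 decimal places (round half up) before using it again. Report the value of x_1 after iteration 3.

Iteration 1:
  x_1 = (-11 - (2)·1.0000 - (-3)·1.0000) / (9) = -1.1111
  x_2 = (3 - (3)·1.0000 - (-1)·1.0000) / (5) = 0.2000
  x_3 = (6 - (4)·1.0000 - (3)·1.0000) / (9) = -0.1111
Iteration 2:
  x_1 = (-11 - (2)·0.2000 - (-3)·-0.1111) / (9) = -1.3037
  x_2 = (3 - (3)·-1.1111 - (-1)·-0.1111) / (5) = 1.2444
  x_3 = (6 - (4)·-1.1111 - (3)·0.2000) / (9) = 1.0938
Iteration 3:
  x_1 = (-11 - (2)·1.2444 - (-3)·1.0938) / (9) = -1.1342
  x_2 = (3 - (3)·-1.3037 - (-1)·1.0938) / (5) = 1.6010
  x_3 = (6 - (4)·-1.3037 - (3)·1.2444) / (9) = 0.8313

-1.1342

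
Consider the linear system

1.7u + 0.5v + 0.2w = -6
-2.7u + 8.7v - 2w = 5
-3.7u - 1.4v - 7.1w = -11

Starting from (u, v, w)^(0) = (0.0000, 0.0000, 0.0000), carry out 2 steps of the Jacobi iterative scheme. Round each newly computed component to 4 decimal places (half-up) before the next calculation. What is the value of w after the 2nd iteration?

Iteration 1:
  u = (-6 - (0.5)·0.0000 - (0.2)·0.0000) / (1.7) = -3.5294
  v = (5 - (-2.7)·0.0000 - (-2)·0.0000) / (8.7) = 0.5747
  w = (-11 - (-3.7)·0.0000 - (-1.4)·0.0000) / (-7.1) = 1.5493
Iteration 2:
  u = (-6 - (0.5)·0.5747 - (0.2)·1.5493) / (1.7) = -3.8807
  v = (5 - (-2.7)·-3.5294 - (-2)·1.5493) / (8.7) = -0.1645
  w = (-11 - (-3.7)·-3.5294 - (-1.4)·0.5747) / (-7.1) = 3.2752

3.2752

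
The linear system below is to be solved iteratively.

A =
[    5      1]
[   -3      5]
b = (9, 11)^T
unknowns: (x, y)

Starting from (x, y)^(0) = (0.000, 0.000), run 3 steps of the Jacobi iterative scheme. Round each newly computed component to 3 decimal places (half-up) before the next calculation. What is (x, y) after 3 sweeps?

(1.144, 3.016)

Iteration 1:
  x = (9 - (1)·0.000) / (5) = 1.800
  y = (11 - (-3)·0.000) / (5) = 2.200
Iteration 2:
  x = (9 - (1)·2.200) / (5) = 1.360
  y = (11 - (-3)·1.800) / (5) = 3.280
Iteration 3:
  x = (9 - (1)·3.280) / (5) = 1.144
  y = (11 - (-3)·1.360) / (5) = 3.016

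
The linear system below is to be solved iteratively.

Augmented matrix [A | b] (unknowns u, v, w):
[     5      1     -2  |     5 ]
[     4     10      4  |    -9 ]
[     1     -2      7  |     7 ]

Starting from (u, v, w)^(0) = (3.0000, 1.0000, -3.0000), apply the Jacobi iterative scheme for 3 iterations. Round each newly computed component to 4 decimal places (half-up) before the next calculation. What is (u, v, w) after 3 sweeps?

Iteration 1:
  u = (5 - (1)·1.0000 - (-2)·-3.0000) / (5) = -0.4000
  v = (-9 - (4)·3.0000 - (4)·-3.0000) / (10) = -0.9000
  w = (7 - (1)·3.0000 - (-2)·1.0000) / (7) = 0.8571
Iteration 2:
  u = (5 - (1)·-0.9000 - (-2)·0.8571) / (5) = 1.5228
  v = (-9 - (4)·-0.4000 - (4)·0.8571) / (10) = -1.0828
  w = (7 - (1)·-0.4000 - (-2)·-0.9000) / (7) = 0.8000
Iteration 3:
  u = (5 - (1)·-1.0828 - (-2)·0.8000) / (5) = 1.5366
  v = (-9 - (4)·1.5228 - (4)·0.8000) / (10) = -1.8291
  w = (7 - (1)·1.5228 - (-2)·-1.0828) / (7) = 0.4731

(1.5366, -1.8291, 0.4731)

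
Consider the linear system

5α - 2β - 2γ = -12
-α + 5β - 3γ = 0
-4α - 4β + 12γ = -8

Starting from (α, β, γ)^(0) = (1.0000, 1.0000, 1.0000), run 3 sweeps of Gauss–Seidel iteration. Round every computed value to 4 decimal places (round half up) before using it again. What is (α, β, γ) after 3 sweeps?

(-3.6762, -1.9234, -2.5332)

Iteration 1:
  α = (-12 - (-2)·1.0000 - (-2)·1.0000) / (5) = -1.6000
  β = (0 - (-1)·-1.6000 - (-3)·1.0000) / (5) = 0.2800
  γ = (-8 - (-4)·-1.6000 - (-4)·0.2800) / (12) = -1.1067
Iteration 2:
  α = (-12 - (-2)·0.2800 - (-2)·-1.1067) / (5) = -2.7307
  β = (0 - (-1)·-2.7307 - (-3)·-1.1067) / (5) = -1.2102
  γ = (-8 - (-4)·-2.7307 - (-4)·-1.2102) / (12) = -1.9803
Iteration 3:
  α = (-12 - (-2)·-1.2102 - (-2)·-1.9803) / (5) = -3.6762
  β = (0 - (-1)·-3.6762 - (-3)·-1.9803) / (5) = -1.9234
  γ = (-8 - (-4)·-3.6762 - (-4)·-1.9234) / (12) = -2.5332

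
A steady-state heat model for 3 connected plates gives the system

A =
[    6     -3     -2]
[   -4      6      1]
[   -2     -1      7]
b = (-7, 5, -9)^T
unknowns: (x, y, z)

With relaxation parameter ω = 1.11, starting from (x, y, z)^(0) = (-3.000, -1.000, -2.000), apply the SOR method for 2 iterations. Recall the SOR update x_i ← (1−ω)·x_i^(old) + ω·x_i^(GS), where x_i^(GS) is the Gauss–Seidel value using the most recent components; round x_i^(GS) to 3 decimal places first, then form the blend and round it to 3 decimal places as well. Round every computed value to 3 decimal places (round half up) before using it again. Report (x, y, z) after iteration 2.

Iteration 1:
  x: GS value = (-7 - (-3)·-1.000 - (-2)·-2.000) / (6) = -2.333;  x ← (1−ω)·-3.000 + ω·-2.333 = -2.260
  y: GS value = (5 - (-4)·-2.260 - (1)·-2.000) / (6) = -0.340;  y ← (1−ω)·-1.000 + ω·-0.340 = -0.267
  z: GS value = (-9 - (-2)·-2.260 - (-1)·-0.267) / (7) = -1.970;  z ← (1−ω)·-2.000 + ω·-1.970 = -1.967
Iteration 2:
  x: GS value = (-7 - (-3)·-0.267 - (-2)·-1.967) / (6) = -1.956;  x ← (1−ω)·-2.260 + ω·-1.956 = -1.923
  y: GS value = (5 - (-4)·-1.923 - (1)·-1.967) / (6) = -0.121;  y ← (1−ω)·-0.267 + ω·-0.121 = -0.105
  z: GS value = (-9 - (-2)·-1.923 - (-1)·-0.105) / (7) = -1.850;  z ← (1−ω)·-1.967 + ω·-1.850 = -1.837

(-1.923, -0.105, -1.837)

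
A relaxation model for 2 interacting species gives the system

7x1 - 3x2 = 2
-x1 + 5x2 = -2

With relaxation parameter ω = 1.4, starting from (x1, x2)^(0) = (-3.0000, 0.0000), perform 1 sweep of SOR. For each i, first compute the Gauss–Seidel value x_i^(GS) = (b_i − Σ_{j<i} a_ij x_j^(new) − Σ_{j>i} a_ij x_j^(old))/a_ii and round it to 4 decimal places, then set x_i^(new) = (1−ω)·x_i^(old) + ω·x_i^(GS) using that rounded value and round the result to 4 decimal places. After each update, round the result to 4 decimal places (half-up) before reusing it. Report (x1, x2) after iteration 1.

(1.6000, -0.1120)

Iteration 1:
  x1: GS value = (2 - (-3)·0.0000) / (7) = 0.2857;  x1 ← (1−ω)·-3.0000 + ω·0.2857 = 1.6000
  x2: GS value = (-2 - (-1)·1.6000) / (5) = -0.0800;  x2 ← (1−ω)·0.0000 + ω·-0.0800 = -0.1120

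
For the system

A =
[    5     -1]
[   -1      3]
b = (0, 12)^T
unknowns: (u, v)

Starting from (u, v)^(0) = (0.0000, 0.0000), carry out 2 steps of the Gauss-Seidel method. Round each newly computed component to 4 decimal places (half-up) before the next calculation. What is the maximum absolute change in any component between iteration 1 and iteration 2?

0.8000

Iteration 1:
  u = (0 - (-1)·0.0000) / (5) = 0.0000
  v = (12 - (-1)·0.0000) / (3) = 4.0000
Iteration 2:
  u = (0 - (-1)·4.0000) / (5) = 0.8000
  v = (12 - (-1)·0.8000) / (3) = 4.2667
Change: (0.8000, 0.2667) → max |·| = 0.8000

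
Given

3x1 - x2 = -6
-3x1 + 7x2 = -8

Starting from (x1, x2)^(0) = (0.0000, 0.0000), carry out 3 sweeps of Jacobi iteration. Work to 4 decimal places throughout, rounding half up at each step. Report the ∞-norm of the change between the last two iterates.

0.2857

Iteration 1:
  x1 = (-6 - (-1)·0.0000) / (3) = -2.0000
  x2 = (-8 - (-3)·0.0000) / (7) = -1.1429
Iteration 2:
  x1 = (-6 - (-1)·-1.1429) / (3) = -2.3810
  x2 = (-8 - (-3)·-2.0000) / (7) = -2.0000
Iteration 3:
  x1 = (-6 - (-1)·-2.0000) / (3) = -2.6667
  x2 = (-8 - (-3)·-2.3810) / (7) = -2.1633
Change: (-0.2857, -0.1633) → max |·| = 0.2857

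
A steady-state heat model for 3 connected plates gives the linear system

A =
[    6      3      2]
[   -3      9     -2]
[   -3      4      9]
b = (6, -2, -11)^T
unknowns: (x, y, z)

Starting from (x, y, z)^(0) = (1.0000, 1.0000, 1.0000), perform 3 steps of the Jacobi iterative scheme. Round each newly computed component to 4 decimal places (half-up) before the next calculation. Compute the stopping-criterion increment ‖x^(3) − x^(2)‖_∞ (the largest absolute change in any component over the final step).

0.7242

Iteration 1:
  x = (6 - (3)·1.0000 - (2)·1.0000) / (6) = 0.1667
  y = (-2 - (-3)·1.0000 - (-2)·1.0000) / (9) = 0.3333
  z = (-11 - (-3)·1.0000 - (4)·1.0000) / (9) = -1.3333
Iteration 2:
  x = (6 - (3)·0.3333 - (2)·-1.3333) / (6) = 1.2778
  y = (-2 - (-3)·0.1667 - (-2)·-1.3333) / (9) = -0.4629
  z = (-11 - (-3)·0.1667 - (4)·0.3333) / (9) = -1.3148
Iteration 3:
  x = (6 - (3)·-0.4629 - (2)·-1.3148) / (6) = 1.6697
  y = (-2 - (-3)·1.2778 - (-2)·-1.3148) / (9) = -0.0885
  z = (-11 - (-3)·1.2778 - (4)·-0.4629) / (9) = -0.5906
Change: (0.3919, 0.3744, 0.7242) → max |·| = 0.7242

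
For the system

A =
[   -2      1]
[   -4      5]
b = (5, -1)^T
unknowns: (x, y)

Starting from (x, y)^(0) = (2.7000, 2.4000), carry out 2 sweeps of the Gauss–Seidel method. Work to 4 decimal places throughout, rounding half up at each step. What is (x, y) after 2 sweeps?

(-3.1200, -2.6960)

Iteration 1:
  x = (5 - (1)·2.4000) / (-2) = -1.3000
  y = (-1 - (-4)·-1.3000) / (5) = -1.2400
Iteration 2:
  x = (5 - (1)·-1.2400) / (-2) = -3.1200
  y = (-1 - (-4)·-3.1200) / (5) = -2.6960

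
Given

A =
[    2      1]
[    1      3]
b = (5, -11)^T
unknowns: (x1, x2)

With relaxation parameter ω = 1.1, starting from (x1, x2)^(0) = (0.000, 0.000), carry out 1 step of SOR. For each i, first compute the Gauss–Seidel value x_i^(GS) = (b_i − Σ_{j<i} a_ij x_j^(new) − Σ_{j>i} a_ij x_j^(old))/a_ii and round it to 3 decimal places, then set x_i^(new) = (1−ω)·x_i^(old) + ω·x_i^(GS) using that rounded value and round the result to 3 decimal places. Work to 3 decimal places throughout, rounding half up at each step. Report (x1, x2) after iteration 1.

Iteration 1:
  x1: GS value = (5 - (1)·0.000) / (2) = 2.500;  x1 ← (1−ω)·0.000 + ω·2.500 = 2.750
  x2: GS value = (-11 - (1)·2.750) / (3) = -4.583;  x2 ← (1−ω)·0.000 + ω·-4.583 = -5.041

(2.750, -5.041)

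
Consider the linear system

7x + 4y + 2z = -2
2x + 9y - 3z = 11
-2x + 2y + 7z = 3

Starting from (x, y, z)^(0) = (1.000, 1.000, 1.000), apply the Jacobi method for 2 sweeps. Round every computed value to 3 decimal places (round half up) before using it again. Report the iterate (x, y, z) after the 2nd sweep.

(-1.170, 1.619, -0.279)

Iteration 1:
  x = (-2 - (4)·1.000 - (2)·1.000) / (7) = -1.143
  y = (11 - (2)·1.000 - (-3)·1.000) / (9) = 1.333
  z = (3 - (-2)·1.000 - (2)·1.000) / (7) = 0.429
Iteration 2:
  x = (-2 - (4)·1.333 - (2)·0.429) / (7) = -1.170
  y = (11 - (2)·-1.143 - (-3)·0.429) / (9) = 1.619
  z = (3 - (-2)·-1.143 - (2)·1.333) / (7) = -0.279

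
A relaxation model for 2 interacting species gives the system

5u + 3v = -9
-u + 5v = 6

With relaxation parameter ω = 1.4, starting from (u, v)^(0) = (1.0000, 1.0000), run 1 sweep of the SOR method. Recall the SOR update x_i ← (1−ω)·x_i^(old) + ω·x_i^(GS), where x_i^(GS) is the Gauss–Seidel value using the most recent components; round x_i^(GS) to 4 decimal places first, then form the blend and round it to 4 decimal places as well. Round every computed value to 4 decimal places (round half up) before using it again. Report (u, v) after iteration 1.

Iteration 1:
  u: GS value = (-9 - (3)·1.0000) / (5) = -2.4000;  u ← (1−ω)·1.0000 + ω·-2.4000 = -3.7600
  v: GS value = (6 - (-1)·-3.7600) / (5) = 0.4480;  v ← (1−ω)·1.0000 + ω·0.4480 = 0.2272

(-3.7600, 0.2272)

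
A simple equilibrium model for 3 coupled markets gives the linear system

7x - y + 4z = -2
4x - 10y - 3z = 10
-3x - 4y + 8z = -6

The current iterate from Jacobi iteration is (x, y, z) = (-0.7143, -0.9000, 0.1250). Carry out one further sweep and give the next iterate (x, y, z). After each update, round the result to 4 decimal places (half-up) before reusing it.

One sweep:
  x = (-2 - (-1)·-0.9000 - (4)·0.1250) / (7) = -0.4857
  y = (10 - (4)·-0.7143 - (-3)·0.1250) / (-10) = -1.3232
  z = (-6 - (-3)·-0.7143 - (-4)·-0.9000) / (8) = -1.4679

(-0.4857, -1.3232, -1.4679)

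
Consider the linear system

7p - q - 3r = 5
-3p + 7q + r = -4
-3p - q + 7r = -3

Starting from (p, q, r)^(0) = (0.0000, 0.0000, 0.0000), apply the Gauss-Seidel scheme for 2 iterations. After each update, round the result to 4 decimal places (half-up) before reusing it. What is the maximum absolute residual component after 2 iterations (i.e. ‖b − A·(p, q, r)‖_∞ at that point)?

0.1699

Iteration 1:
  p = (5 - (-1)·0.0000 - (-3)·0.0000) / (7) = 0.7143
  q = (-4 - (-3)·0.7143 - (1)·0.0000) / (7) = -0.2653
  r = (-3 - (-3)·0.7143 - (-1)·-0.2653) / (7) = -0.1603
Iteration 2:
  p = (5 - (-1)·-0.2653 - (-3)·-0.1603) / (7) = 0.6077
  q = (-4 - (-3)·0.6077 - (1)·-0.1603) / (7) = -0.2881
  r = (-3 - (-3)·0.6077 - (-1)·-0.2881) / (7) = -0.2093
Residual b − A·x = (-0.1699, 0.0491, 0.0001); ∞-norm = 0.1699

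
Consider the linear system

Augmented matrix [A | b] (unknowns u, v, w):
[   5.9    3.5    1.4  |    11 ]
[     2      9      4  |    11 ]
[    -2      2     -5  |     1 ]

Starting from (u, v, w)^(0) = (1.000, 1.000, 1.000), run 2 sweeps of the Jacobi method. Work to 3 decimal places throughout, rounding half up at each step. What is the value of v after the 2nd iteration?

Iteration 1:
  u = (11 - (3.5)·1.000 - (1.4)·1.000) / (5.9) = 1.034
  v = (11 - (2)·1.000 - (4)·1.000) / (9) = 0.556
  w = (1 - (-2)·1.000 - (2)·1.000) / (-5) = -0.200
Iteration 2:
  u = (11 - (3.5)·0.556 - (1.4)·-0.200) / (5.9) = 1.582
  v = (11 - (2)·1.034 - (4)·-0.200) / (9) = 1.081
  w = (1 - (-2)·1.034 - (2)·0.556) / (-5) = -0.391

1.081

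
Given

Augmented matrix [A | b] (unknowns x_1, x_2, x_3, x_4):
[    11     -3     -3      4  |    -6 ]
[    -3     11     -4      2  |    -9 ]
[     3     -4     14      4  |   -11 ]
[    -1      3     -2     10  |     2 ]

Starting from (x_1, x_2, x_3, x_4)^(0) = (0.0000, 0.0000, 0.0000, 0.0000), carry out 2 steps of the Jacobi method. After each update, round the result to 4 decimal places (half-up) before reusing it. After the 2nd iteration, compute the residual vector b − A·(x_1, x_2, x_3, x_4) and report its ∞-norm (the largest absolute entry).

2.2942

Iteration 1:
  x_1 = (-6 - (-3)·0.0000 - (-3)·0.0000 - (4)·0.0000) / (11) = -0.5455
  x_2 = (-9 - (-3)·0.0000 - (-4)·0.0000 - (2)·0.0000) / (11) = -0.8182
  x_3 = (-11 - (3)·0.0000 - (-4)·0.0000 - (4)·0.0000) / (14) = -0.7857
  x_4 = (2 - (-1)·0.0000 - (3)·0.0000 - (-2)·0.0000) / (10) = 0.2000
Iteration 2:
  x_1 = (-6 - (-3)·-0.8182 - (-3)·-0.7857 - (4)·0.2000) / (11) = -1.0556
  x_2 = (-9 - (-3)·-0.5455 - (-4)·-0.7857 - (2)·0.2000) / (11) = -1.2890
  x_3 = (-11 - (3)·-0.5455 - (-4)·-0.8182 - (4)·0.2000) / (14) = -0.9597
  x_4 = (2 - (-1)·-0.5455 - (3)·-0.8182 - (-2)·-0.7857) / (10) = 0.2338
Residual b − A·x = (-2.0697, -2.2942, -0.4886, 0.5540); ∞-norm = 2.2942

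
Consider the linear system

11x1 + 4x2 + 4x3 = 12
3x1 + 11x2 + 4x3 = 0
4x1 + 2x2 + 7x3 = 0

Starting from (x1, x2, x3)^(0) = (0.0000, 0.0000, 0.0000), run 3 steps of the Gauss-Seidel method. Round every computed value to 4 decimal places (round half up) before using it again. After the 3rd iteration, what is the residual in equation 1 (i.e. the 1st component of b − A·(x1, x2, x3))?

-0.1101

Iteration 1:
  x1 = (12 - (4)·0.0000 - (4)·0.0000) / (11) = 1.0909
  x2 = (0 - (3)·1.0909 - (4)·0.0000) / (11) = -0.2975
  x3 = (0 - (4)·1.0909 - (2)·-0.2975) / (7) = -0.5384
Iteration 2:
  x1 = (12 - (4)·-0.2975 - (4)·-0.5384) / (11) = 1.3949
  x2 = (0 - (3)·1.3949 - (4)·-0.5384) / (11) = -0.1846
  x3 = (0 - (4)·1.3949 - (2)·-0.1846) / (7) = -0.7443
Iteration 3:
  x1 = (12 - (4)·-0.1846 - (4)·-0.7443) / (11) = 1.4287
  x2 = (0 - (3)·1.4287 - (4)·-0.7443) / (11) = -0.1190
  x3 = (0 - (4)·1.4287 - (2)·-0.1190) / (7) = -0.7824
Residual b − A·x = (-0.1101, 0.1525, 0.0000)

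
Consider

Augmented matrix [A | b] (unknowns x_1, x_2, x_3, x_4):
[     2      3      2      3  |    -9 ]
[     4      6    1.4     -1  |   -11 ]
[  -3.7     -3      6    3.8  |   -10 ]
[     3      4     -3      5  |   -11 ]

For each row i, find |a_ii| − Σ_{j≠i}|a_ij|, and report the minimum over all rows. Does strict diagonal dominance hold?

row 1: |2| − (3+2+3) = -6
row 2: |6| − (4+1.4+1) = -0.4
row 3: |6| − (3.7+3+3.8) = -4.5
row 4: |5| − (3+4+3) = -5
minimum over rows = -6 → not strictly diagonally dominant

-6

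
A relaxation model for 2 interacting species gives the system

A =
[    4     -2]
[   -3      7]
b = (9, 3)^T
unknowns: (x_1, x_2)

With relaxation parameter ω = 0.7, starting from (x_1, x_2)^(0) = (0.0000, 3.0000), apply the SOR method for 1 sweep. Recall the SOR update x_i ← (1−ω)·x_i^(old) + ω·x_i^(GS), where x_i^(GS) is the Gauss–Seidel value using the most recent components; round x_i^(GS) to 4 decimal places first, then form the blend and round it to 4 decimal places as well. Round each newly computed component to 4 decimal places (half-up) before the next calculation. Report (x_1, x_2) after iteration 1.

Iteration 1:
  x_1: GS value = (9 - (-2)·3.0000) / (4) = 3.7500;  x_1 ← (1−ω)·0.0000 + ω·3.7500 = 2.6250
  x_2: GS value = (3 - (-3)·2.6250) / (7) = 1.5536;  x_2 ← (1−ω)·3.0000 + ω·1.5536 = 1.9875

(2.6250, 1.9875)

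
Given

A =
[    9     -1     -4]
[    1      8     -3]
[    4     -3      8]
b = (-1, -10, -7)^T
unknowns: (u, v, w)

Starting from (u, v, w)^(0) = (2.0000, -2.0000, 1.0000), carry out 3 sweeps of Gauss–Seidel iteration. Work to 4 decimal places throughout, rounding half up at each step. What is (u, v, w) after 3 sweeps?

(-0.7806, -1.5647, -1.0715)

Iteration 1:
  u = (-1 - (-1)·-2.0000 - (-4)·1.0000) / (9) = 0.1111
  v = (-10 - (1)·0.1111 - (-3)·1.0000) / (8) = -0.8889
  w = (-7 - (4)·0.1111 - (-3)·-0.8889) / (8) = -1.2639
Iteration 2:
  u = (-1 - (-1)·-0.8889 - (-4)·-1.2639) / (9) = -0.7716
  v = (-10 - (1)·-0.7716 - (-3)·-1.2639) / (8) = -1.6275
  w = (-7 - (4)·-0.7716 - (-3)·-1.6275) / (8) = -1.0995
Iteration 3:
  u = (-1 - (-1)·-1.6275 - (-4)·-1.0995) / (9) = -0.7806
  v = (-10 - (1)·-0.7806 - (-3)·-1.0995) / (8) = -1.5647
  w = (-7 - (4)·-0.7806 - (-3)·-1.5647) / (8) = -1.0715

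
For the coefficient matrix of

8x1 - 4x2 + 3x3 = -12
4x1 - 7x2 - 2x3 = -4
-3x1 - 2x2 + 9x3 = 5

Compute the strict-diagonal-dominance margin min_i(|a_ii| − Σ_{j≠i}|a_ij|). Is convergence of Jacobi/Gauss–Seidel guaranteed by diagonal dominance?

row 1: |8| − (4+3) = 1
row 2: |-7| − (4+2) = 1
row 3: |9| − (3+2) = 4
minimum over rows = 1 → strictly diagonally dominant (convergence guaranteed)

1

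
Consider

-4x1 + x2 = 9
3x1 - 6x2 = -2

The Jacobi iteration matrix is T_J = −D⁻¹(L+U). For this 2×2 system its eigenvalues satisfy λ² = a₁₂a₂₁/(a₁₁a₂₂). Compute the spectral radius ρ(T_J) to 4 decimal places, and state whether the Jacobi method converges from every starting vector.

0.3536

a₁₂a₂₁/(a₁₁a₂₂) = (1)·(3) / ((-4)·(-6)) = 0.125000
ρ = √|0.125000| = √0.125000 = 0.3536
ρ < 1, so Jacobi converges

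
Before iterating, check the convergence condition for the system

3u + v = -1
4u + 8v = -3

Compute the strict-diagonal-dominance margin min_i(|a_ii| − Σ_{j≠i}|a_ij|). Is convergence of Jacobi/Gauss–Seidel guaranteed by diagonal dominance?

2

row 1: |3| − (1) = 2
row 2: |8| − (4) = 4
minimum over rows = 2 → strictly diagonally dominant (convergence guaranteed)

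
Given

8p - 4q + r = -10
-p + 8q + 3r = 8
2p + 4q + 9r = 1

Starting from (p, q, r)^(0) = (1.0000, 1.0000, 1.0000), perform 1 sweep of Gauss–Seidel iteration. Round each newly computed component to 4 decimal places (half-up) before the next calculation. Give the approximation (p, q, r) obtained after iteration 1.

(-0.8750, 0.5156, 0.0764)

Iteration 1:
  p = (-10 - (-4)·1.0000 - (1)·1.0000) / (8) = -0.8750
  q = (8 - (-1)·-0.8750 - (3)·1.0000) / (8) = 0.5156
  r = (1 - (2)·-0.8750 - (4)·0.5156) / (9) = 0.0764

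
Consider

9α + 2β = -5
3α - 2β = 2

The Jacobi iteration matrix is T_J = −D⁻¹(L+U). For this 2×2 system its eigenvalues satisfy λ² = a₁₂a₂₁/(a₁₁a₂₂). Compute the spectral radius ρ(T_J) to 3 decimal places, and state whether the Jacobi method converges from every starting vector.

a₁₂a₂₁/(a₁₁a₂₂) = (2)·(3) / ((9)·(-2)) = -0.333333
ρ = √|-0.333333| = √0.333333 = 0.577
ρ < 1, so Jacobi converges

0.577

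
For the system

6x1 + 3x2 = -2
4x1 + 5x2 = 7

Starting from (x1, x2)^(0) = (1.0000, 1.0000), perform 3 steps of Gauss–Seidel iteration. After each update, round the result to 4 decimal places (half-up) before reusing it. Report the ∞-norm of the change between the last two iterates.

Iteration 1:
  x1 = (-2 - (3)·1.0000) / (6) = -0.8333
  x2 = (7 - (4)·-0.8333) / (5) = 2.0666
Iteration 2:
  x1 = (-2 - (3)·2.0666) / (6) = -1.3666
  x2 = (7 - (4)·-1.3666) / (5) = 2.4933
Iteration 3:
  x1 = (-2 - (3)·2.4933) / (6) = -1.5800
  x2 = (7 - (4)·-1.5800) / (5) = 2.6640
Change: (-0.2134, 0.1707) → max |·| = 0.2134

0.2134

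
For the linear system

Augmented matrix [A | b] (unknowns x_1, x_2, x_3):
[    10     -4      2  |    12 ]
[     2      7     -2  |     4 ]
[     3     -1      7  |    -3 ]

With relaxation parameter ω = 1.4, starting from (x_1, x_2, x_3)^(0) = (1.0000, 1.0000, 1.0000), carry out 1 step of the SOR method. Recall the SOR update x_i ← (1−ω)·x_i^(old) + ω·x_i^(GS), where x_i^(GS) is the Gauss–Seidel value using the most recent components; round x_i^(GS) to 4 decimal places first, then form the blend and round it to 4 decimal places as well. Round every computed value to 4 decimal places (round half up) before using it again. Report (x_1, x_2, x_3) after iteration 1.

Iteration 1:
  x_1: GS value = (12 - (-4)·1.0000 - (2)·1.0000) / (10) = 1.4000;  x_1 ← (1−ω)·1.0000 + ω·1.4000 = 1.5600
  x_2: GS value = (4 - (2)·1.5600 - (-2)·1.0000) / (7) = 0.4114;  x_2 ← (1−ω)·1.0000 + ω·0.4114 = 0.1760
  x_3: GS value = (-3 - (3)·1.5600 - (-1)·0.1760) / (7) = -1.0720;  x_3 ← (1−ω)·1.0000 + ω·-1.0720 = -1.9008

(1.5600, 0.1760, -1.9008)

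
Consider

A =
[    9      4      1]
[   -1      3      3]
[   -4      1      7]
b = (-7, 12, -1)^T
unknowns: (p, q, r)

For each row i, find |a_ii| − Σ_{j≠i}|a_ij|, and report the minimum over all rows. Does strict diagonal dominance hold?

-1

row 1: |9| − (4+1) = 4
row 2: |3| − (1+3) = -1
row 3: |7| − (4+1) = 2
minimum over rows = -1 → not strictly diagonally dominant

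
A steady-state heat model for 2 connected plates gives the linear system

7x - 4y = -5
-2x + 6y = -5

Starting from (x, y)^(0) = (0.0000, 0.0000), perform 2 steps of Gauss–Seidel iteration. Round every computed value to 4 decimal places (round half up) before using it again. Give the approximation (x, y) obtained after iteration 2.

(-1.3265, -1.2755)

Iteration 1:
  x = (-5 - (-4)·0.0000) / (7) = -0.7143
  y = (-5 - (-2)·-0.7143) / (6) = -1.0714
Iteration 2:
  x = (-5 - (-4)·-1.0714) / (7) = -1.3265
  y = (-5 - (-2)·-1.3265) / (6) = -1.2755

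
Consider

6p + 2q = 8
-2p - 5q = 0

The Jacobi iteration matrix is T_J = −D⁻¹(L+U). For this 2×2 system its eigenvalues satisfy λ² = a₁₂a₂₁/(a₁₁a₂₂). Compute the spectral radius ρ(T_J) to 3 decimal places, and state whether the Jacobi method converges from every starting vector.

a₁₂a₂₁/(a₁₁a₂₂) = (2)·(-2) / ((6)·(-5)) = 0.133333
ρ = √|0.133333| = √0.133333 = 0.365
ρ < 1, so Jacobi converges

0.365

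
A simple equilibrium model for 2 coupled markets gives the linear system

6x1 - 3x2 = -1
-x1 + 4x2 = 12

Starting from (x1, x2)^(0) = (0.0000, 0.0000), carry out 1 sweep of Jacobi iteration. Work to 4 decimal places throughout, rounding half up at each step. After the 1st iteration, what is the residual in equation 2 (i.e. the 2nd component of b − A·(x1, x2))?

-0.1667

Iteration 1:
  x1 = (-1 - (-3)·0.0000) / (6) = -0.1667
  x2 = (12 - (-1)·0.0000) / (4) = 3.0000
Residual b − A·x = (9.0002, -0.1667)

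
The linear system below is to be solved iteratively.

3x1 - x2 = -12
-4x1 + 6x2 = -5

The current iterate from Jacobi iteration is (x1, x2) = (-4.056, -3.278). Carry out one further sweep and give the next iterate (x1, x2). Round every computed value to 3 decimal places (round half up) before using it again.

One sweep:
  x1 = (-12 - (-1)·-3.278) / (3) = -5.093
  x2 = (-5 - (-4)·-4.056) / (6) = -3.537

(-5.093, -3.537)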